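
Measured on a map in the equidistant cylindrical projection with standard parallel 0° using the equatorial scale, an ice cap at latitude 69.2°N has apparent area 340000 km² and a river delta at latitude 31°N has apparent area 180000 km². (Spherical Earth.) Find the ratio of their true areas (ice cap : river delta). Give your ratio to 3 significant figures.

Plate carrée has h = 1 and k = sec φ, giving areal scale sec φ; true area = (apparent area) · cos φ.
True area of ice cap: 340000 × cos(69.2°) = 340000 × 0.3551 = 120700 km².
True area of river delta: 180000 × cos(31°) = 180000 × 0.8572 = 154300 km².
Ratio = 120700 / 154300 ≈ 0.783.

0.783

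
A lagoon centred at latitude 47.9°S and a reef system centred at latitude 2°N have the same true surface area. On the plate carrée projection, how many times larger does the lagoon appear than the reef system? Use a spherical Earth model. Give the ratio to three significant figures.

For the equirectangular projection with φ₀ = 0 (plate carrée), h = 1 along meridians and k = sec φ along parallels.
Areal scale at 47.9°: h·k = 1.000 × 1.492 = 1.492.
Areal scale at 2°: h·k = 1.000 × 1.001 = 1.001.
Ratio = 1.492/1.001 ≈ 1.49.

1.49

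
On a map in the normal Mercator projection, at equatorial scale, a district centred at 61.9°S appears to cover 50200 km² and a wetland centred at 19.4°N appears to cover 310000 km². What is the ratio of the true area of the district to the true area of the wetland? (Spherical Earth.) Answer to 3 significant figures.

Mercator's areal exaggeration is sec²φ; hence true area = (apparent area) · cos²φ.
True area of district: 50200 × cos²(61.9°) = 50200 × 0.2219 = 11140 km².
True area of wetland: 310000 × cos²(19.4°) = 310000 × 0.8897 = 275800 km².
Ratio = 11140 / 275800 ≈ 0.0404.

0.0404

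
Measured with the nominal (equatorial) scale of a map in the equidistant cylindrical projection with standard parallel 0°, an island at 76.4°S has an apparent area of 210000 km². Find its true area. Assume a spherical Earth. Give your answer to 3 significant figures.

49400 km²

Plate carrée maps x = Rλ, y = Rφ. The meridian scale is h = 1 and the parallel scale is k = 1/cos φ = sec φ.
Areal scale = h·k = 1 × sec φ; at 76.4°, h = 1.000, k = 4.253, so h·k = 4.253.
True area = apparent / (areal scale) = 210000 / 4.253 ≈ 49400 km².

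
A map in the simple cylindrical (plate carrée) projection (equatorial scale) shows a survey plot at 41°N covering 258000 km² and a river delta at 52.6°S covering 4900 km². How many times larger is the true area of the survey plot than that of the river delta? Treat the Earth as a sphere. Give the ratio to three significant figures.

65.4

On the plate carrée, areal scale = h·k = 1 × sec φ, so true area = apparent × cos φ.
True area of survey plot: 258000 × cos(41°) = 258000 × 0.7547 = 194700 km².
True area of river delta: 4900 × cos(52.6°) = 4900 × 0.6074 = 2976 km².
Ratio = 194700 / 2976 ≈ 65.4.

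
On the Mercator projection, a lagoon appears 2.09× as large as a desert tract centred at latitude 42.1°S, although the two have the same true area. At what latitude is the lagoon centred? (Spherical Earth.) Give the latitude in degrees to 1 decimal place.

For equal true areas on Mercator, apparent areas scale as sec²φ, so the ratio is cos²φ₂ / cos²φ₁.
cos²φ₂ / cos²φ₁ = 2.09  ⇒  cos φ₁ = cos 42.1° / √2.09 = 0.7420/1.446 = 0.5132.
φ₁ = arccos(0.5132) ≈ 59.1°.

59.1°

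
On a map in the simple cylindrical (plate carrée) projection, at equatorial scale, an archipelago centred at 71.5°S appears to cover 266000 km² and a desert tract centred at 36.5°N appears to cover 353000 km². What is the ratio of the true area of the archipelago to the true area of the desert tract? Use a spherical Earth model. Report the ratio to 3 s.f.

0.297

Plate carrée has h = 1 and k = sec φ, giving areal scale sec φ; true area = (apparent area) · cos φ.
True area of archipelago: 266000 × cos(71.5°) = 266000 × 0.3173 = 84400 km².
True area of desert tract: 353000 × cos(36.5°) = 353000 × 0.8039 = 283800 km².
Ratio = 84400 / 283800 ≈ 0.297.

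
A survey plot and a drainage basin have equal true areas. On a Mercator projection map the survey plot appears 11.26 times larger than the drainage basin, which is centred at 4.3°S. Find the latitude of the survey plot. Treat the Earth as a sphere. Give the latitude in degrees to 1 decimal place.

On Mercator, (apparent₁)/(apparent₂) = sec²φ₁ / sec²φ₂ when true areas are equal.
cos²φ₂ / cos²φ₁ = 11.26  ⇒  cos φ₁ = cos 4.3° / √11.26 = 0.9972/3.356 = 0.2972.
φ₁ = arccos(0.2972) ≈ 72.7°.

72.7°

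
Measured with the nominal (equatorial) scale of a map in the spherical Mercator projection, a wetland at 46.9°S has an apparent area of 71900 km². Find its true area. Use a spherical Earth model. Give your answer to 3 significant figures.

33600 km²

Mercator is conformal, so the point scale is isotropic: h = k = sec φ = 1/cos φ.
Areal scale = k² = sec²φ = 1/cos²(46.9°) = 1/0.6833² = 2.142.
True area = apparent / (areal scale) = 71900 / 2.142 ≈ 33600 km².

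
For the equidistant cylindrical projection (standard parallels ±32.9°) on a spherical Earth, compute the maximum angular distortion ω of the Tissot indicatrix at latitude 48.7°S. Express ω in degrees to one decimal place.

13.8°

The equidistant cylindrical projection with φ₀ = 32.9° has h = 1 (meridians true) and k = cos φ₀ / cos φ along parallels.
At 48.7°: h = 1.000, k = 1.272; principal scales a = 1.272, b = 1.000.
sin(ω/2) = (a − b)/(a + b) = 0.2721/2.272 = 0.1198, so ω = 2 arcsin(0.1198) ≈ 13.8°.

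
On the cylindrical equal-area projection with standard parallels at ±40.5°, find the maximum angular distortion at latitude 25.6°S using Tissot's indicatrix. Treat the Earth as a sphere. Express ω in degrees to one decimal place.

19.5°

For cylindrical equal-area with standard parallel φ₀, h = cos φ / cos φ₀ and k = cos φ₀ / cos φ, so h·k = 1.
At 25.6°: h = 1.186, k = 0.8432; principal scales a = 1.186, b = 0.8432.
sin(ω/2) = (a − b)/(a + b) = 0.3428/2.029 = 0.1689, so ω = 2 arcsin(0.1689) ≈ 19.5°.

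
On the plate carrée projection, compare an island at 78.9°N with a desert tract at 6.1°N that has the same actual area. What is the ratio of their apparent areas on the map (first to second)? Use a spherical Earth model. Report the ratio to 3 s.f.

In the plate carrée (x = Rλ, y = Rφ), meridians are true-scale (h = 1) and parallels are stretched by k = sec φ.
Areal scale at 78.9°: h·k = 1.000 × 5.194 = 5.194.
Areal scale at 6.1°: h·k = 1.000 × 1.006 = 1.006.
Ratio = 5.194/1.006 ≈ 5.16.

5.16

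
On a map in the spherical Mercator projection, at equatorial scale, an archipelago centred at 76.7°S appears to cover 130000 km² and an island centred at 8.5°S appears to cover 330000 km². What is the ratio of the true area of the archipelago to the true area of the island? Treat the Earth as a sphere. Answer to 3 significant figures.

Mercator's areal exaggeration is sec²φ; hence true area = (apparent area) · cos²φ.
True area of archipelago: 130000 × cos²(76.7°) = 130000 × 0.05292 = 6880 km².
True area of island: 330000 × cos²(8.5°) = 330000 × 0.9782 = 322800 km².
Ratio = 6880 / 322800 ≈ 0.0213.

0.0213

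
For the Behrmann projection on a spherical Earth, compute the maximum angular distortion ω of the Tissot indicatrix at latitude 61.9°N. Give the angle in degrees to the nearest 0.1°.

Behrmann is a cylindrical equal-area projection with standard parallels at ±30°. A cylindrical equal-area projection with standard parallel φ₀ has meridian scale h = cos φ / cos φ₀ and parallel scale k = cos φ₀ / cos φ (so areas are preserved, h·k = 1).
At 61.9°: h = 0.5439, k = 1.839; principal scales a = 1.839, b = 0.5439.
sin(ω/2) = (a − b)/(a + b) = 1.295/2.383 = 0.5434, so ω = 2 arcsin(0.5434) ≈ 65.8°.

65.8°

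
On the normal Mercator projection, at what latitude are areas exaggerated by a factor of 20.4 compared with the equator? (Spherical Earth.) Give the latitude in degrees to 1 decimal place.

77.2°

Mercator areal scale is sec²φ.
sec²φ = 20.4  ⇒  cos²φ = 0.04902  ⇒  cos φ = 0.2214.
φ = arccos(0.2214) ≈ 77.2°.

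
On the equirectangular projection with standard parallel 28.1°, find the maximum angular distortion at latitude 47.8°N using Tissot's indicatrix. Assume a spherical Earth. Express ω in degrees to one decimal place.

15.6°

In the equirectangular projection with standard parallel φ₀ = 28.1° (x = Rλ cos φ₀, y = Rφ), meridians are true-scale (h = 1) and the parallel scale is k = cos φ₀ / cos φ.
At 47.8°: h = 1.000, k = 1.313; principal scales a = 1.313, b = 1.000.
sin(ω/2) = (a − b)/(a + b) = 0.3132/2.313 = 0.1354, so ω = 2 arcsin(0.1354) ≈ 15.6°.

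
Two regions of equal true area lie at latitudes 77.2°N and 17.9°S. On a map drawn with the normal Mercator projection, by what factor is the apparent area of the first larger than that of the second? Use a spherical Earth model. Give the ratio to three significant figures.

18.4

On Mercator, area is exaggerated by sec²φ = 1/cos²φ.
At 77.2°: sec²(77.2°) = 1/0.2215² = 20.37.
At 17.9°: sec²(17.9°) = 1/0.9516² = 1.104.
Ratio = 20.37/1.104 = cos²(17.9°)/cos²(77.2°) ≈ 18.4.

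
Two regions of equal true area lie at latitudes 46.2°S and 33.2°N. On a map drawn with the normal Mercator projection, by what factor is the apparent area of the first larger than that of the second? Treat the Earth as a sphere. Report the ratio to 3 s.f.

1.46

On Mercator, area is exaggerated by sec²φ = 1/cos²φ.
At 46.2°: sec²(46.2°) = 1/0.6921² = 2.087.
At 33.2°: sec²(33.2°) = 1/0.8368² = 1.428.
Ratio = 2.087/1.428 = cos²(33.2°)/cos²(46.2°) ≈ 1.46.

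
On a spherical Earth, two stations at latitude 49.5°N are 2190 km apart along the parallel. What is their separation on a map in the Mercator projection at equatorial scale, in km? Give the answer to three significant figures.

3370 km

The Mercator projection is conformal; its linear scale factor is the same in every direction and equals sec φ = 1/cos φ.
Along the parallel, k = sec 49.5° = 1/0.6494 = 1.540.
Map distance = 2190 × 1.540 ≈ 3370 km.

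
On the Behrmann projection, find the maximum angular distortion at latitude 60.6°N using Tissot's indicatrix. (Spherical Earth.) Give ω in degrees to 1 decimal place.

The Behrmann projection is cylindrical equal-area with φ₀ = 30°. For cylindrical equal-area with standard parallel φ₀, h = cos φ / cos φ₀ and k = cos φ₀ / cos φ, so h·k = 1.
At 60.6°: h = 0.5668, k = 1.764; principal scales a = 1.764, b = 0.5668.
sin(ω/2) = (a − b)/(a + b) = 1.197/2.331 = 0.5136, so ω = 2 arcsin(0.5136) ≈ 61.8°.

61.8°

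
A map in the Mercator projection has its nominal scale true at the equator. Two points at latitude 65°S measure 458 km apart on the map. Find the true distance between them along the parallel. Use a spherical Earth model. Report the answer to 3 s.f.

194 km

For Mercator, h = k = sec φ (a conformal cylindrical projection has a single point scale, 1/cos φ).
Along the parallel at 65°, map distances are exaggerated by k = sec 65° = 2.366.
True distance = 458 / 2.366 = 458 × cos 65° ≈ 194 km.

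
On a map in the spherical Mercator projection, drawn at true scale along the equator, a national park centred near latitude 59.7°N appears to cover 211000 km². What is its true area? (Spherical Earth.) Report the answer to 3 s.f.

53700 km²

For Mercator, h = k = sec φ (a conformal cylindrical projection has a single point scale, 1/cos φ).
Areal scale = k² = sec²φ = 1/cos²(59.7°) = 1/0.5045² = 3.929.
True area = apparent / (areal scale) = 211000 / 3.929 ≈ 53700 km².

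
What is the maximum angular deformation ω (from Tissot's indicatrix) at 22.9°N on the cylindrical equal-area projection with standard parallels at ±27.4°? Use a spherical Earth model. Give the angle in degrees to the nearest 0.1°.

4.2°

A cylindrical equal-area projection with standard parallel φ₀ has meridian scale h = cos φ / cos φ₀ and parallel scale k = cos φ₀ / cos φ (so areas are preserved, h·k = 1).
At 22.9°: h = 1.038, k = 0.9638; principal scales a = 1.038, b = 0.9638.
sin(ω/2) = (a − b)/(a + b) = 0.07381/2.001 = 0.03688, so ω = 2 arcsin(0.03688) ≈ 4.2°.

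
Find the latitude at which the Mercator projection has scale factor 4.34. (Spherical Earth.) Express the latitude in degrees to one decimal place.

76.7°

Mercator scale is k = sec φ = 1/cos φ.
1/cos φ = 4.34  ⇒  cos φ = 0.2304  ⇒  φ = arccos(0.2304) ≈ 76.7°.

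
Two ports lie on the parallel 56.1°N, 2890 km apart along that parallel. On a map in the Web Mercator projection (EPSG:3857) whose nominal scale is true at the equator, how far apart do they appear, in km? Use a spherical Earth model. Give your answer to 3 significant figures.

5180 km

For Mercator, h = k = sec φ (a conformal cylindrical projection has a single point scale, 1/cos φ).
Along the parallel, k = sec 56.1° = 1/0.5577 = 1.793.
Map distance = 2890 × 1.793 ≈ 5180 km.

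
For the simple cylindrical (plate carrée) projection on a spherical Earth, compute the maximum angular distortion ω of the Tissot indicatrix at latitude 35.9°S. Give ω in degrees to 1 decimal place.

12.0°

For the equirectangular projection with φ₀ = 0 (plate carrée), h = 1 along meridians and k = sec φ along parallels.
At 35.9°: h = 1.000, k = 1.235; principal scales a = 1.235, b = 1.000.
sin(ω/2) = (a − b)/(a + b) = 0.2345/2.235 = 0.1049, so ω = 2 arcsin(0.1049) ≈ 12.0°.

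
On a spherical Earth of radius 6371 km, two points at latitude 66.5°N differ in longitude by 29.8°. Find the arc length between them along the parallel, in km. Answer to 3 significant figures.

Arc length along a parallel = R cos φ · Δλ (with Δλ in radians).
= 6371 × cos 66.5° × (29.8° × π/180) = 6371 × 0.3987 × 0.5201 ≈ 1320 km.

1320 km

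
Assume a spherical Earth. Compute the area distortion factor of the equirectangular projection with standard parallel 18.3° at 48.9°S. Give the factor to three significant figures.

1.44

With standard parallel φ₀ = 18.3°, the equirectangular projection gives x = Rλ cos φ₀, y = Rφ, so h = 1 and k = cos 18.3° / cos φ.
Areal scale = h·k = 1 × cos φ₀ / cos φ; at 48.9°, h = 1.000, k = 1.444, so h·k = 1.444.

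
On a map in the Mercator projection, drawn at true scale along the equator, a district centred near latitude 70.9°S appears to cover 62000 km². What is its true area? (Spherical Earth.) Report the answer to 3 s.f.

6640 km²

For Mercator, h = k = sec φ (a conformal cylindrical projection has a single point scale, 1/cos φ).
Areal scale = k² = sec²φ = 1/cos²(70.9°) = 1/0.3272² = 9.340.
True area = apparent / (areal scale) = 62000 / 9.340 ≈ 6640 km².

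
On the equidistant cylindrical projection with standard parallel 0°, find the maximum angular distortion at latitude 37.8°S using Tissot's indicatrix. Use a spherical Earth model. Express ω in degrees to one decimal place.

For the equirectangular projection with φ₀ = 0 (plate carrée), h = 1 along meridians and k = sec φ along parallels.
At 37.8°: h = 1.000, k = 1.266; principal scales a = 1.266, b = 1.000.
sin(ω/2) = (a − b)/(a + b) = 0.2656/2.266 = 0.1172, so ω = 2 arcsin(0.1172) ≈ 13.5°.

13.5°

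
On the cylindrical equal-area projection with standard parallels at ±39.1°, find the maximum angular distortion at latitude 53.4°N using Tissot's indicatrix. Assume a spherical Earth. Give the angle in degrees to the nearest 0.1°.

For cylindrical equal-area with standard parallel φ₀, h = cos φ / cos φ₀ and k = cos φ₀ / cos φ, so h·k = 1.
At 53.4°: h = 0.7683, k = 1.302; principal scales a = 1.302, b = 0.7683.
sin(ω/2) = (a − b)/(a + b) = 0.5333/2.070 = 0.2577, so ω = 2 arcsin(0.2577) ≈ 29.9°.

29.9°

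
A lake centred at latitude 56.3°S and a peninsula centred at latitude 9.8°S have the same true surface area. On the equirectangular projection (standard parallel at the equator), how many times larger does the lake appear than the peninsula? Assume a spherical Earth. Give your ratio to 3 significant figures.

1.78

In the plate carrée (x = Rλ, y = Rφ), meridians are true-scale (h = 1) and parallels are stretched by k = sec φ.
Areal scale at 56.3°: h·k = 1.000 × 1.802 = 1.802.
Areal scale at 9.8°: h·k = 1.000 × 1.015 = 1.015.
Ratio = 1.802/1.015 ≈ 1.78.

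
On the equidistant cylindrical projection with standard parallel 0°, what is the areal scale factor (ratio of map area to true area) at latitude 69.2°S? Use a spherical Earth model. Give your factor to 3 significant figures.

2.82

For the equirectangular projection with φ₀ = 0 (plate carrée), h = 1 along meridians and k = sec φ along parallels.
Areal scale = h·k = 1 × sec φ; at 69.2°, h = 1.000, k = 2.816, so h·k = 2.816.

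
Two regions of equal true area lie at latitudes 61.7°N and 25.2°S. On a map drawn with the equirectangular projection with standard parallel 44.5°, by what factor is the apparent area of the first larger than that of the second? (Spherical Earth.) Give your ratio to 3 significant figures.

With standard parallel φ₀ = 44.5°, the equirectangular projection gives x = Rλ cos φ₀, y = Rφ, so h = 1 and k = cos 44.5° / cos φ.
Areal scale at 61.7°: h·k = 1.000 × 1.504 = 1.504.
Areal scale at 25.2°: h·k = 1.000 × 0.7883 = 0.7883.
Ratio = 1.504/0.7883 ≈ 1.91.

1.91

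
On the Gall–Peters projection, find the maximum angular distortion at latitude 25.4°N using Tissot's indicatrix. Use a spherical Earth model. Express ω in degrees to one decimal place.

Gall–Peters is a cylindrical equal-area projection with standard parallels at ±45°. Cylindrical equal-area (φ₀ = 45°): h = cos φ / cos 45° along meridians, k = cos 45° / cos φ along parallels; h·k = 1.
At 25.4°: h = 1.278, k = 0.7828; principal scales a = 1.278, b = 0.7828.
sin(ω/2) = (a − b)/(a + b) = 0.4947/2.060 = 0.2401, so ω = 2 arcsin(0.2401) ≈ 27.8°.

27.8°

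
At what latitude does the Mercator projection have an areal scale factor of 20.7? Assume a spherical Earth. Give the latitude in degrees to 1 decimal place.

Mercator areal scale is sec²φ.
sec²φ = 20.7  ⇒  cos²φ = 0.04831  ⇒  cos φ = 0.2198.
φ = arccos(0.2198) ≈ 77.3°.

77.3°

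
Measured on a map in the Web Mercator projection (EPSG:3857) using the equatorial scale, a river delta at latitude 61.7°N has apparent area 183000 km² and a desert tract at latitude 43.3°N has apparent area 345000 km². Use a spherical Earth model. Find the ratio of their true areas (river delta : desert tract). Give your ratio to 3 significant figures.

0.225

On Mercator the areal scale is sec²φ, so true area = apparent × cos²φ.
True area of river delta: 183000 × cos²(61.7°) = 183000 × 0.2248 = 41130 km².
True area of desert tract: 345000 × cos²(43.3°) = 345000 × 0.5297 = 182700 km².
Ratio = 41130 / 182700 ≈ 0.225.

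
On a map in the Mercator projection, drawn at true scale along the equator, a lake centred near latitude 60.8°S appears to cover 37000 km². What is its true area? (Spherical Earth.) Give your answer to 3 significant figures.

For Mercator, h = k = sec φ (a conformal cylindrical projection has a single point scale, 1/cos φ).
Areal scale = k² = sec²φ = 1/cos²(60.8°) = 1/0.4879² = 4.202.
True area = apparent / (areal scale) = 37000 / 4.202 ≈ 8810 km².

8810 km²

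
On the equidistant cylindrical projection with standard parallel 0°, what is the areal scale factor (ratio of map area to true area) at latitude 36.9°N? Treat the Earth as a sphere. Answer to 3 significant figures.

In the plate carrée (x = Rλ, y = Rφ), meridians are true-scale (h = 1) and parallels are stretched by k = sec φ.
Areal scale = h·k = 1 × sec φ; at 36.9°, h = 1.000, k = 1.250, so h·k = 1.250.

1.25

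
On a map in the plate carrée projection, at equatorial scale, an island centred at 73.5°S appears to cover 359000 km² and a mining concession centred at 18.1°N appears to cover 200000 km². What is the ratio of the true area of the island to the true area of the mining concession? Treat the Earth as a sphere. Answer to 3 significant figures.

0.536

On the plate carrée, areal scale = h·k = 1 × sec φ, so true area = apparent × cos φ.
True area of island: 359000 × cos(73.5°) = 359000 × 0.2840 = 102000 km².
True area of mining concession: 200000 × cos(18.1°) = 200000 × 0.9505 = 190100 km².
Ratio = 102000 / 190100 ≈ 0.536.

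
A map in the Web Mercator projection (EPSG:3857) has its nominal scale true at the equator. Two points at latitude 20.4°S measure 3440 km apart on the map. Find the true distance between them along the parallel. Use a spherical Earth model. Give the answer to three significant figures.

Mercator is conformal, so the point scale is isotropic: h = k = sec φ = 1/cos φ.
Along the parallel at 20.4°, map distances are exaggerated by k = sec 20.4° = 1.067.
True distance = 3440 / 1.067 = 3440 × cos 20.4° ≈ 3220 km.

3220 km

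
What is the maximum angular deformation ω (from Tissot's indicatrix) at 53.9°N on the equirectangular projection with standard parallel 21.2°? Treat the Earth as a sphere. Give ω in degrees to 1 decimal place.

26.1°

The equidistant cylindrical projection with φ₀ = 21.2° has h = 1 (meridians true) and k = cos φ₀ / cos φ along parallels.
At 53.9°: h = 1.000, k = 1.582; principal scales a = 1.582, b = 1.000.
sin(ω/2) = (a − b)/(a + b) = 0.5824/2.582 = 0.2255, so ω = 2 arcsin(0.2255) ≈ 26.1°.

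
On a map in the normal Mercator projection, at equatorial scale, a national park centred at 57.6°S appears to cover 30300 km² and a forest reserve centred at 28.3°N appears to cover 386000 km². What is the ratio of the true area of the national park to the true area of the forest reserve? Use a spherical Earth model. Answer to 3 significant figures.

Mercator's areal exaggeration is sec²φ; hence true area = (apparent area) · cos²φ.
True area of national park: 30300 × cos²(57.6°) = 30300 × 0.2871 = 8699 km².
True area of forest reserve: 386000 × cos²(28.3°) = 386000 × 0.7752 = 299200 km².
Ratio = 8699 / 299200 ≈ 0.0291.

0.0291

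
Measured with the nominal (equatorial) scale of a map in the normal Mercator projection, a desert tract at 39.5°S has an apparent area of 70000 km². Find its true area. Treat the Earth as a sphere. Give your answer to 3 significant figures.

The Mercator projection is conformal; its linear scale factor is the same in every direction and equals sec φ = 1/cos φ.
Areal scale = k² = sec²φ = 1/cos²(39.5°) = 1/0.7716² = 1.680.
True area = apparent / (areal scale) = 70000 / 1.680 ≈ 41700 km².

41700 km²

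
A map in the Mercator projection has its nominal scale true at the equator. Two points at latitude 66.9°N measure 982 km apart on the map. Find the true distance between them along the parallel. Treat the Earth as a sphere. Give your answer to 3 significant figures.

The Mercator projection is conformal; its linear scale factor is the same in every direction and equals sec φ = 1/cos φ.
Along the parallel at 66.9°, map distances are exaggerated by k = sec 66.9° = 2.549.
True distance = 982 / 2.549 = 982 × cos 66.9° ≈ 385 km.

385 km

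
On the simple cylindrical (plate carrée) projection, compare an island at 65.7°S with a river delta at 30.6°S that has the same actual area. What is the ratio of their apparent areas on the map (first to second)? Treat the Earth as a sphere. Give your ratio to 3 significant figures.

In the plate carrée (x = Rλ, y = Rφ), meridians are true-scale (h = 1) and parallels are stretched by k = sec φ.
Areal scale at 65.7°: h·k = 1.000 × 2.430 = 2.430.
Areal scale at 30.6°: h·k = 1.000 × 1.162 = 1.162.
Ratio = 2.430/1.162 ≈ 2.09.

2.09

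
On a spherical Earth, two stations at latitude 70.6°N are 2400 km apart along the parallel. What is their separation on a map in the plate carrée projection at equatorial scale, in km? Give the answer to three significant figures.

7230 km

Plate carrée maps x = Rλ, y = Rφ. The meridian scale is h = 1 and the parallel scale is k = 1/cos φ = sec φ.
Along the parallel, k = sec 70.6° = 1/0.3322 = 3.011.
Map distance = 2400 × 3.011 ≈ 7230 km.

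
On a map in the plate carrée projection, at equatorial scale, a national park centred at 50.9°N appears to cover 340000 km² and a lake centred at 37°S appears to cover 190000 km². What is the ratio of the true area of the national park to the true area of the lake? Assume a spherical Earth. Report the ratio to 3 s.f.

1.41

On the plate carrée, areal scale = h·k = 1 × sec φ, so true area = apparent × cos φ.
True area of national park: 340000 × cos(50.9°) = 340000 × 0.6307 = 214400 km².
True area of lake: 190000 × cos(37°) = 190000 × 0.7986 = 151700 km².
Ratio = 214400 / 151700 ≈ 1.41.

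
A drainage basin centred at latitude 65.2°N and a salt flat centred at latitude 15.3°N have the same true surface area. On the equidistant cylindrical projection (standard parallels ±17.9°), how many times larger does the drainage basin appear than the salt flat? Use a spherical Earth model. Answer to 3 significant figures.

In the equirectangular projection with standard parallel φ₀ = 17.9° (x = Rλ cos φ₀, y = Rφ), meridians are true-scale (h = 1) and the parallel scale is k = cos φ₀ / cos φ.
Areal scale at 65.2°: h·k = 1.000 × 2.269 = 2.269.
Areal scale at 15.3°: h·k = 1.000 × 0.9866 = 0.9866.
Ratio = 2.269/0.9866 ≈ 2.30.

2.30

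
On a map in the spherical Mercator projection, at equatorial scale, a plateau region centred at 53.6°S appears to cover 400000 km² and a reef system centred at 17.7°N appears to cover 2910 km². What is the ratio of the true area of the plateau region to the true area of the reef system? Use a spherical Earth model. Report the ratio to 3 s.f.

Since Mercator area scale is 1/cos²φ, the true area equals the apparent area multiplied by cos²φ.
True area of plateau region: 400000 × cos²(53.6°) = 400000 × 0.3521 = 140900 km².
True area of reef system: 2910 × cos²(17.7°) = 2910 × 0.9076 = 2641 km².
Ratio = 140900 / 2641 ≈ 53.3.

53.3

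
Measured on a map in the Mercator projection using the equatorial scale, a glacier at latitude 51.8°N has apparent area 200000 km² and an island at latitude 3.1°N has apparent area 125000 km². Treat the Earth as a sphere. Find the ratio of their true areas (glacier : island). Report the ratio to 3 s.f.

On Mercator the areal scale is sec²φ, so true area = apparent × cos²φ.
True area of glacier: 200000 × cos²(51.8°) = 200000 × 0.3824 = 76490 km².
True area of island: 125000 × cos²(3.1°) = 125000 × 0.9971 = 124600 km².
Ratio = 76490 / 124600 ≈ 0.614.

0.614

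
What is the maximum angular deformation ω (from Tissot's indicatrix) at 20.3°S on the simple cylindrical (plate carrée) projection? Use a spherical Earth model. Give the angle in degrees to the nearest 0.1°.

For the equirectangular projection with φ₀ = 0 (plate carrée), h = 1 along meridians and k = sec φ along parallels.
At 20.3°: h = 1.000, k = 1.066; principal scales a = 1.066, b = 1.000.
sin(ω/2) = (a − b)/(a + b) = 0.06622/2.066 = 0.03205, so ω = 2 arcsin(0.03205) ≈ 3.7°.

3.7°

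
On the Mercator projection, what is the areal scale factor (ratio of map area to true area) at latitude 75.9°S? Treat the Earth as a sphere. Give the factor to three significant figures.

The Mercator projection is conformal; its linear scale factor is the same in every direction and equals sec φ = 1/cos φ.
Areal scale = k² = sec²φ = 1/cos²(75.9°) = 1/0.2436² = 16.85.

16.8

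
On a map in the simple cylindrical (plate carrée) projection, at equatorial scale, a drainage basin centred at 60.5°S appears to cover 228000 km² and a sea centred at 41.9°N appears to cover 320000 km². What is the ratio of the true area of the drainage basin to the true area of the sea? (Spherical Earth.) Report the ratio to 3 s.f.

0.471

Plate carrée has h = 1 and k = sec φ, giving areal scale sec φ; true area = (apparent area) · cos φ.
True area of drainage basin: 228000 × cos(60.5°) = 228000 × 0.4924 = 112300 km².
True area of sea: 320000 × cos(41.9°) = 320000 × 0.7443 = 238200 km².
Ratio = 112300 / 238200 ≈ 0.471.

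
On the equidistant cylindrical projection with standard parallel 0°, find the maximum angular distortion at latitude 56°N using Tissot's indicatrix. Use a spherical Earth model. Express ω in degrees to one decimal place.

32.8°

For the equirectangular projection with φ₀ = 0 (plate carrée), h = 1 along meridians and k = sec φ along parallels.
At 56°: h = 1.000, k = 1.788; principal scales a = 1.788, b = 1.000.
sin(ω/2) = (a − b)/(a + b) = 0.7883/2.788 = 0.2827, so ω = 2 arcsin(0.2827) ≈ 32.8°.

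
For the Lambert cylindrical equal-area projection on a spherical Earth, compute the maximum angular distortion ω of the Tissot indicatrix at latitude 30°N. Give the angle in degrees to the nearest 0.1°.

16.4°

The Lambert cylindrical equal-area projection is the cylindrical equal-area projection with its standard parallel at the equator (φ₀ = 0). Cylindrical equal-area (φ₀ = 0°): h = cos φ / cos 0° along meridians, k = cos 0° / cos φ along parallels; h·k = 1.
At 30°: h = 0.8660, k = 1.155; principal scales a = 1.155, b = 0.8660.
sin(ω/2) = (a − b)/(a + b) = 0.2887/2.021 = 0.1429, so ω = 2 arcsin(0.1429) ≈ 16.4°.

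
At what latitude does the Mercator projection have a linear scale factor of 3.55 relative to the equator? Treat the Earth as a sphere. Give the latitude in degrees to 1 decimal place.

73.6°

Mercator scale is k = sec φ = 1/cos φ.
1/cos φ = 3.55  ⇒  cos φ = 0.2817  ⇒  φ = arccos(0.2817) ≈ 73.6°.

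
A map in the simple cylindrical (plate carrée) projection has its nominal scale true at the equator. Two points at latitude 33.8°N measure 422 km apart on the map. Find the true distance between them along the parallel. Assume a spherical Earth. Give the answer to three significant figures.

In the plate carrée (x = Rλ, y = Rφ), meridians are true-scale (h = 1) and parallels are stretched by k = sec φ.
Along the parallel at 33.8°, map distances are exaggerated by k = sec 33.8° = 1.203.
True distance = 422 / 1.203 = 422 × cos 33.8° ≈ 351 km.

351 km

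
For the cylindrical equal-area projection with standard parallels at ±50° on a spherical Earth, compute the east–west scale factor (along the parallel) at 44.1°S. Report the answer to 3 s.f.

0.895

A cylindrical equal-area projection with standard parallel φ₀ has meridian scale h = cos φ / cos φ₀ and parallel scale k = cos φ₀ / cos φ (so areas are preserved, h·k = 1).
k = cos 50° / cos 44.1° = 0.6428/0.7181 = 0.8951.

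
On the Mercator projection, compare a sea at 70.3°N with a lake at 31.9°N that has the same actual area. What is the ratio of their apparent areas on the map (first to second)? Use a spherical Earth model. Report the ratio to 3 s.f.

Mercator areal scale is sec²φ.
At 70.3°: sec²(70.3°) = 1/0.3371² = 8.800.
At 31.9°: sec²(31.9°) = 1/0.8490² = 1.387.
Ratio = 8.800/1.387 = cos²(31.9°)/cos²(70.3°) ≈ 6.34.

6.34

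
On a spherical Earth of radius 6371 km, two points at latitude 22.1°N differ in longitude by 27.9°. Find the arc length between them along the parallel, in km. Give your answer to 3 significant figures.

Arc length along a parallel = R cos φ · Δλ (with Δλ in radians).
= 6371 × cos 22.1° × (27.9° × π/180) = 6371 × 0.9265 × 0.4869 ≈ 2870 km.

2870 km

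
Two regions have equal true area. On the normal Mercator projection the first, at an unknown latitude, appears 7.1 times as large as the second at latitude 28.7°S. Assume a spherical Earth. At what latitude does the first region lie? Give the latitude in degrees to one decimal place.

Mercator areal scale is sec²φ, so apparent-area ratio = sec²φ₁ / sec²φ₂ = cos²φ₂ / cos²φ₁.
cos²φ₂ / cos²φ₁ = 7.1  ⇒  cos φ₁ = cos 28.7° / √7.1 = 0.8771/2.665 = 0.3292.
φ₁ = arccos(0.3292) ≈ 70.8°.

70.8°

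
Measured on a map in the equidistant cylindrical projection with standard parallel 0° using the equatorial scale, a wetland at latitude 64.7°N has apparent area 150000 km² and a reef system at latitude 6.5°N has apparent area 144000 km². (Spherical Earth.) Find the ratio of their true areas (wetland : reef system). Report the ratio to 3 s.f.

0.448

Plate carrée has h = 1 and k = sec φ, giving areal scale sec φ; true area = (apparent area) · cos φ.
True area of wetland: 150000 × cos(64.7°) = 150000 × 0.4274 = 64100 km².
True area of reef system: 144000 × cos(6.5°) = 144000 × 0.9936 = 143100 km².
Ratio = 64100 / 143100 ≈ 0.448.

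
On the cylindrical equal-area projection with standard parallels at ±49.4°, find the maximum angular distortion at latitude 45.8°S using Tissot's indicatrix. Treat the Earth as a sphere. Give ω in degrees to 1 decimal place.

A cylindrical equal-area projection with standard parallel φ₀ has meridian scale h = cos φ / cos φ₀ and parallel scale k = cos φ₀ / cos φ (so areas are preserved, h·k = 1).
At 45.8°: h = 1.071, k = 0.9335; principal scales a = 1.071, b = 0.9335.
sin(ω/2) = (a − b)/(a + b) = 0.1378/2.005 = 0.06875, so ω = 2 arcsin(0.06875) ≈ 7.9°.

7.9°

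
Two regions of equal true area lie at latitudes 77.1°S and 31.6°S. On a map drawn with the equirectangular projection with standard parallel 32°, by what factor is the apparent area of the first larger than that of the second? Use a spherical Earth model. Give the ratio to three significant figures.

The equidistant cylindrical projection with φ₀ = 32° has h = 1 (meridians true) and k = cos φ₀ / cos φ along parallels.
Areal scale at 77.1°: h·k = 1.000 × 3.799 = 3.799.
Areal scale at 31.6°: h·k = 1.000 × 0.9957 = 0.9957.
Ratio = 3.799/0.9957 ≈ 3.82.

3.82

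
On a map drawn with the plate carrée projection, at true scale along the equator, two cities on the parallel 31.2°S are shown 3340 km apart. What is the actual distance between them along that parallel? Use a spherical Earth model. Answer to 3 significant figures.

In the plate carrée (x = Rλ, y = Rφ), meridians are true-scale (h = 1) and parallels are stretched by k = sec φ.
Along the parallel at 31.2°, map distances are exaggerated by k = sec 31.2° = 1.169.
True distance = 3340 / 1.169 = 3340 × cos 31.2° ≈ 2860 km.

2860 km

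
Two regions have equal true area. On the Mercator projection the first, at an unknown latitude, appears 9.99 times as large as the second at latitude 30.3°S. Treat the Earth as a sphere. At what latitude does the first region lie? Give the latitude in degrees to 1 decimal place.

Mercator areal scale is sec²φ, so apparent-area ratio = sec²φ₁ / sec²φ₂ = cos²φ₂ / cos²φ₁.
cos²φ₂ / cos²φ₁ = 9.99  ⇒  cos φ₁ = cos 30.3° / √9.99 = 0.8634/3.161 = 0.2732.
φ₁ = arccos(0.2732) ≈ 74.1°.

74.1°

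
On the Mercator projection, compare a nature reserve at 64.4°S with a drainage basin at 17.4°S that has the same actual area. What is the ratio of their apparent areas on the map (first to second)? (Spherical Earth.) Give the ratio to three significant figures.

4.88

On Mercator, area is exaggerated by sec²φ = 1/cos²φ.
At 64.4°: sec²(64.4°) = 1/0.4321² = 5.356.
At 17.4°: sec²(17.4°) = 1/0.9542² = 1.098.
Ratio = 5.356/1.098 = cos²(17.4°)/cos²(64.4°) ≈ 4.88.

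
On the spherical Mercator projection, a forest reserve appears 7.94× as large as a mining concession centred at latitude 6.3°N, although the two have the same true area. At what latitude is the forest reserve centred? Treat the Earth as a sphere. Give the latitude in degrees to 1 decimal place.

On Mercator, (apparent₁)/(apparent₂) = sec²φ₁ / sec²φ₂ when true areas are equal.
cos²φ₂ / cos²φ₁ = 7.94  ⇒  cos φ₁ = cos 6.3° / √7.94 = 0.9940/2.818 = 0.3527.
φ₁ = arccos(0.3527) ≈ 69.3°.

69.3°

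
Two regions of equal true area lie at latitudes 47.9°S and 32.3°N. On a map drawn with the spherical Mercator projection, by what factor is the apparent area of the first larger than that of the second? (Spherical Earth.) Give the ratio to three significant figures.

On Mercator, area is exaggerated by sec²φ = 1/cos²φ.
At 47.9°: sec²(47.9°) = 1/0.6704² = 2.225.
At 32.3°: sec²(32.3°) = 1/0.8453² = 1.400.
Ratio = 2.225/1.400 = cos²(32.3°)/cos²(47.9°) ≈ 1.59.

1.59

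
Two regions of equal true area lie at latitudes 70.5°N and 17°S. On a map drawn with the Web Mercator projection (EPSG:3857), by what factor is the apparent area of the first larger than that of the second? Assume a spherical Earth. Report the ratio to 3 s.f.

On Mercator, area is exaggerated by sec²φ = 1/cos²φ.
At 70.5°: sec²(70.5°) = 1/0.3338² = 8.974.
At 17°: sec²(17°) = 1/0.9563² = 1.093.
Ratio = 8.974/1.093 = cos²(17°)/cos²(70.5°) ≈ 8.21.

8.21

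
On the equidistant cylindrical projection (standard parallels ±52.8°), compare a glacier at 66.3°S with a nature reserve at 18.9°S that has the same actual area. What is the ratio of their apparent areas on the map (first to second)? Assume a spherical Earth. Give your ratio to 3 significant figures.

2.35

The equidistant cylindrical projection with φ₀ = 52.8° has h = 1 (meridians true) and k = cos φ₀ / cos φ along parallels.
Areal scale at 66.3°: h·k = 1.000 × 1.504 = 1.504.
Areal scale at 18.9°: h·k = 1.000 × 0.6391 = 0.6391.
Ratio = 1.504/0.6391 ≈ 2.35.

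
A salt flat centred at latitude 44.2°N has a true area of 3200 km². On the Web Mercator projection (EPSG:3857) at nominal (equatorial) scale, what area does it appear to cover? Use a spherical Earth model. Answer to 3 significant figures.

6230 km²

For Mercator, h = k = sec φ (a conformal cylindrical projection has a single point scale, 1/cos φ).
Areal scale = k² = sec²φ = 1/cos²(44.2°) = 1/0.7169² = 1.946.
Apparent area = 3200 × 1.946 ≈ 6230 km².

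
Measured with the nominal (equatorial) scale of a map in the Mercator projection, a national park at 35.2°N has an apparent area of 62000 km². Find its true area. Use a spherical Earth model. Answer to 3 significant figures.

41400 km²

For Mercator, h = k = sec φ (a conformal cylindrical projection has a single point scale, 1/cos φ).
Areal scale = k² = sec²φ = 1/cos²(35.2°) = 1/0.8171² = 1.498.
True area = apparent / (areal scale) = 62000 / 1.498 ≈ 41400 km².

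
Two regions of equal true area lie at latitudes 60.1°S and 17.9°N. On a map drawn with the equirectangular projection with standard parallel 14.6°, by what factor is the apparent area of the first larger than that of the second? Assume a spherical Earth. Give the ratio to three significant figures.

1.91

The equidistant cylindrical projection with φ₀ = 14.6° has h = 1 (meridians true) and k = cos φ₀ / cos φ along parallels.
Areal scale at 60.1°: h·k = 1.000 × 1.941 = 1.941.
Areal scale at 17.9°: h·k = 1.000 × 1.017 = 1.017.
Ratio = 1.941/1.017 ≈ 1.91.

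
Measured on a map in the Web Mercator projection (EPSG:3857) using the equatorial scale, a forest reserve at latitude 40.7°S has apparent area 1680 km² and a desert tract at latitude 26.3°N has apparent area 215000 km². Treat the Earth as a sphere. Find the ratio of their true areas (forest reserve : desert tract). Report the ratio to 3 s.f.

0.00559

On Mercator the areal scale is sec²φ, so true area = apparent × cos²φ.
True area of forest reserve: 1680 × cos²(40.7°) = 1680 × 0.5748 = 965.6 km².
True area of desert tract: 215000 × cos²(26.3°) = 215000 × 0.8037 = 172800 km².
Ratio = 965.6 / 172800 ≈ 0.00559.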